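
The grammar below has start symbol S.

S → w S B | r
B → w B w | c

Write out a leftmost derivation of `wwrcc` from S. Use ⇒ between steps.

S⇒wSB⇒wwSBB⇒wwrBB⇒wwrcB⇒wwrcc

S ⇒ wSB   [S → w S B]
wSB ⇒ wwSBB   [S → w S B]
wwSBB ⇒ wwrBB   [S → r]
wwrBB ⇒ wwrcB   [B → c]
wwrcB ⇒ wwrcc   [B → c]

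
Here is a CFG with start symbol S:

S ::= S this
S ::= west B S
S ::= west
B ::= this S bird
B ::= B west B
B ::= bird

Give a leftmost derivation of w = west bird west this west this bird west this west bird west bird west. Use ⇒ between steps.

S ⇒ west B S ⇒ west B west B S ⇒ west B west B west B S ⇒ west B west B west B west B S ⇒ west bird west B west B west B S ⇒ west bird west this S bird west B west B S ⇒ west bird west this S this bird west B west B S ⇒ west bird west this west this bird west B west B S ⇒ west bird west this west this bird west this S bird west B S ⇒ west bird west this west this bird west this west bird west B S ⇒ west bird west this west this bird west this west bird west bird S ⇒ west bird west this west this bird west this west bird west bird west

S ⇒ west B S   [S ::= west B S]
west B S ⇒ west B west B S   [B ::= B west B]
west B west B S ⇒ west B west B west B S   [B ::= B west B]
west B west B west B S ⇒ west B west B west B west B S   [B ::= B west B]
west B west B west B west B S ⇒ west bird west B west B west B S   [B ::= bird]
west bird west B west B west B S ⇒ west bird west this S bird west B west B S   [B ::= this S bird]
west bird west this S bird west B west B S ⇒ west bird west this S this bird west B west B S   [S ::= S this]
west bird west this S this bird west B west B S ⇒ west bird west this west this bird west B west B S   [S ::= west]
west bird west this west this bird west B west B S ⇒ west bird west this west this bird west this S bird west B S   [B ::= this S bird]
west bird west this west this bird west this S bird west B S ⇒ west bird west this west this bird west this west bird west B S   [S ::= west]
west bird west this west this bird west this west bird west B S ⇒ west bird west this west this bird west this west bird west bird S   [B ::= bird]
west bird west this west this bird west this west bird west bird S ⇒ west bird west this west this bird west this west bird west bird west   [S ::= west]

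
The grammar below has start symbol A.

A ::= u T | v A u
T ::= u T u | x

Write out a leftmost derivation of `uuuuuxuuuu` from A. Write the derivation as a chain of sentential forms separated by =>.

A => uT => uuTu => uuuTuu => uuuuTuuu => uuuuuTuuuu => uuuuuxuuuu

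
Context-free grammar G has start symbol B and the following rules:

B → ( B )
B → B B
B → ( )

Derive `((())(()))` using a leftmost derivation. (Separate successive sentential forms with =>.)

B=>(B)=>(BB)=>((B)B)=>((())B)=>((())(B))=>((())(()))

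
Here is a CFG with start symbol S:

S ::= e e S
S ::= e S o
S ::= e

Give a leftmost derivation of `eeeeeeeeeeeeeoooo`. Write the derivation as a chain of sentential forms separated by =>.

S => eSo   [S ::= e S o]
eSo => eeSoo   [S ::= e S o]
eeSoo => eeeeSoo   [S ::= e e S]
eeeeSoo => eeeeeSooo   [S ::= e S o]
eeeeeSooo => eeeeeeeSooo   [S ::= e e S]
eeeeeeeSooo => eeeeeeeeSoooo   [S ::= e S o]
eeeeeeeeSoooo => eeeeeeeeeeSoooo   [S ::= e e S]
eeeeeeeeeeSoooo => eeeeeeeeeeeeSoooo   [S ::= e e S]
eeeeeeeeeeeeSoooo => eeeeeeeeeeeeeoooo   [S ::= e]

S => eSo => eeSoo => eeeeSoo => eeeeeSooo => eeeeeeeSooo => eeeeeeeeSoooo => eeeeeeeeeeSoooo => eeeeeeeeeeeeSoooo => eeeeeeeeeeeeeoooo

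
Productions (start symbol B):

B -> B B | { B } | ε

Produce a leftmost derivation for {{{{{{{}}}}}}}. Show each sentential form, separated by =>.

B => {B} => {{B}} => {{{B}}} => {{{BB}}} => {{{{B}B}}} => {{{{{B}}B}}} => {{{{{{B}}}B}}} => {{{{{{{B}}}}B}}} => {{{{{{{}}}}B}}} => {{{{{{{}}}}}}}

B => {B}   [B -> { B }]
{B} => {{B}}   [B -> { B }]
{{B}} => {{{B}}}   [B -> { B }]
{{{B}}} => {{{BB}}}   [B -> B B]
{{{BB}}} => {{{{B}B}}}   [B -> { B }]
{{{{B}B}}} => {{{{{B}}B}}}   [B -> { B }]
{{{{{B}}B}}} => {{{{{{B}}}B}}}   [B -> { B }]
{{{{{{B}}}B}}} => {{{{{{{B}}}}B}}}   [B -> { B }]
{{{{{{{B}}}}B}}} => {{{{{{{}}}}B}}}   [B -> ε]
{{{{{{{}}}}B}}} => {{{{{{{}}}}}}}   [B -> ε]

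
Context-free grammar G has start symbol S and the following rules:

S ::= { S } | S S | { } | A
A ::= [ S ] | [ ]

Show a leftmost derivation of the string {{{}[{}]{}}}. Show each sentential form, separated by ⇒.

S ⇒ {S} ⇒ {{S}} ⇒ {{SS}} ⇒ {{{}S}} ⇒ {{{}SS}} ⇒ {{{}AS}} ⇒ {{{}[S]S}} ⇒ {{{}[{}]S}} ⇒ {{{}[{}]{}}}

S ⇒ {S}   [S ::= { S }]
{S} ⇒ {{S}}   [S ::= { S }]
{{S}} ⇒ {{SS}}   [S ::= S S]
{{SS}} ⇒ {{{}S}}   [S ::= { }]
{{{}S}} ⇒ {{{}SS}}   [S ::= S S]
{{{}SS}} ⇒ {{{}AS}}   [S ::= A]
{{{}AS}} ⇒ {{{}[S]S}}   [A ::= [ S ]]
{{{}[S]S}} ⇒ {{{}[{}]S}}   [S ::= { }]
{{{}[{}]S}} ⇒ {{{}[{}]{}}}   [S ::= { }]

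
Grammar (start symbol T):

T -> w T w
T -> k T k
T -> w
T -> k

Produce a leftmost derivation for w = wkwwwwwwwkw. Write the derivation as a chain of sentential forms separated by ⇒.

T⇒wTw⇒wkTkw⇒wkwTwkw⇒wkwwTwwkw⇒wkwwwTwwwkw⇒wkwwwwwwwkw

T ⇒ wTw   [T -> w T w]
wTw ⇒ wkTkw   [T -> k T k]
wkTkw ⇒ wkwTwkw   [T -> w T w]
wkwTwkw ⇒ wkwwTwwkw   [T -> w T w]
wkwwTwwkw ⇒ wkwwwTwwwkw   [T -> w T w]
wkwwwTwwwkw ⇒ wkwwwwwwwkw   [T -> w]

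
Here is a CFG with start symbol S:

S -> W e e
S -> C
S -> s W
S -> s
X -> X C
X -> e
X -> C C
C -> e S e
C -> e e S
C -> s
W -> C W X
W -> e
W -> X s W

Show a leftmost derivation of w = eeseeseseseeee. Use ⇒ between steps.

S ⇒ Wee ⇒ CWXee ⇒ eSeWXee ⇒ eCeWXee ⇒ eeSeeWXee ⇒ eeseeWXee ⇒ eeseeXsWXee ⇒ eeseeCCsWXee ⇒ eeseesCsWXee ⇒ eeseeseSesWXee ⇒ eeseesesesWXee ⇒ eeseeseseseXee ⇒ eeseeseseseeee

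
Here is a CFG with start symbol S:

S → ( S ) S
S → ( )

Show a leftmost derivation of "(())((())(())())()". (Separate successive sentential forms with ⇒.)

S ⇒ (S)S ⇒ (())S ⇒ (())(S)S ⇒ (())((S)S)S ⇒ (())((())S)S ⇒ (())((())(S)S)S ⇒ (())((())(())S)S ⇒ (())((())(())())S ⇒ (())((())(())())()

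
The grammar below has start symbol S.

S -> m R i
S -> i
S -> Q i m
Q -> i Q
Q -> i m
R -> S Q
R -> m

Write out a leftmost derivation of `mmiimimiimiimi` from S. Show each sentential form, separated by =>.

S => mRi   [S -> m R i]
mRi => mSQi   [R -> S Q]
mSQi => mmRiQi   [S -> m R i]
mmRiQi => mmSQiQi   [R -> S Q]
mmSQiQi => mmQimQiQi   [S -> Q i m]
mmQimQiQi => mmiQimQiQi   [Q -> i Q]
mmiQimQiQi => mmiimimQiQi   [Q -> i m]
mmiimimQiQi => mmiimimiQiQi   [Q -> i Q]
mmiimimiQiQi => mmiimimiimiQi   [Q -> i m]
mmiimimiimiQi => mmiimimiimiimi   [Q -> i m]

S => mRi => mSQi => mmRiQi => mmSQiQi => mmQimQiQi => mmiQimQiQi => mmiimimQiQi => mmiimimiQiQi => mmiimimiimiQi => mmiimimiimiimi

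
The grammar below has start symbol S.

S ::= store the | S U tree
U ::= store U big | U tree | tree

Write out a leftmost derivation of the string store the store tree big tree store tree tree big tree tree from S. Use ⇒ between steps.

S ⇒ S U tree ⇒ S U tree U tree ⇒ store the U tree U tree ⇒ store the store U big tree U tree ⇒ store the store tree big tree U tree ⇒ store the store tree big tree U tree tree ⇒ store the store tree big tree store U big tree tree ⇒ store the store tree big tree store U tree big tree tree ⇒ store the store tree big tree store tree tree big tree tree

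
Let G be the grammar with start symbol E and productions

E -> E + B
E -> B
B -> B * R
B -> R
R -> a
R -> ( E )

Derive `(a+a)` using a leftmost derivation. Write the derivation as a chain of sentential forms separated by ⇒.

E ⇒ B ⇒ R ⇒ (E) ⇒ (E+B) ⇒ (B+B) ⇒ (R+B) ⇒ (a+B) ⇒ (a+R) ⇒ (a+a)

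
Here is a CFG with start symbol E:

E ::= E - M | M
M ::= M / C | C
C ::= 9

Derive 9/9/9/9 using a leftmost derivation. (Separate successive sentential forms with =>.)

E => M => M/C => M/C/C => M/C/C/C => C/C/C/C => 9/C/C/C => 9/9/C/C => 9/9/9/C => 9/9/9/9

E => M   [E ::= M]
M => M/C   [M ::= M / C]
M/C => M/C/C   [M ::= M / C]
M/C/C => M/C/C/C   [M ::= M / C]
M/C/C/C => C/C/C/C   [M ::= C]
C/C/C/C => 9/C/C/C   [C ::= 9]
9/C/C/C => 9/9/C/C   [C ::= 9]
9/9/C/C => 9/9/9/C   [C ::= 9]
9/9/9/C => 9/9/9/9   [C ::= 9]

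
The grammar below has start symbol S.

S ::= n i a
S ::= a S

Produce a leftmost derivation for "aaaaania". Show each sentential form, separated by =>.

S => aS => aaS => aaaS => aaaaS => aaaaaS => aaaaania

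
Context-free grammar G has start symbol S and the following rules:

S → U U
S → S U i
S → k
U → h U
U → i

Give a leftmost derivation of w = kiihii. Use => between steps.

S => SUi => SUiUi => kUiUi => kiiUi => kiihUi => kiihii

S => SUi   [S → S U i]
SUi => SUiUi   [S → S U i]
SUiUi => kUiUi   [S → k]
kUiUi => kiiUi   [U → i]
kiiUi => kiihUi   [U → h U]
kiihUi => kiihii   [U → i]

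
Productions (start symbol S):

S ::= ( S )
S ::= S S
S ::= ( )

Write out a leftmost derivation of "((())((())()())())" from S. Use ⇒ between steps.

S ⇒ (S) ⇒ (SS) ⇒ ((S)S) ⇒ ((())S) ⇒ ((())SS) ⇒ ((())(S)S) ⇒ ((())(SS)S) ⇒ ((())((S)S)S) ⇒ ((())((())S)S) ⇒ ((())((())SS)S) ⇒ ((())((())()S)S) ⇒ ((())((())()())S) ⇒ ((())((())()())())

S ⇒ (S)   [S ::= ( S )]
(S) ⇒ (SS)   [S ::= S S]
(SS) ⇒ ((S)S)   [S ::= ( S )]
((S)S) ⇒ ((())S)   [S ::= ( )]
((())S) ⇒ ((())SS)   [S ::= S S]
((())SS) ⇒ ((())(S)S)   [S ::= ( S )]
((())(S)S) ⇒ ((())(SS)S)   [S ::= S S]
((())(SS)S) ⇒ ((())((S)S)S)   [S ::= ( S )]
((())((S)S)S) ⇒ ((())((())S)S)   [S ::= ( )]
((())((())S)S) ⇒ ((())((())SS)S)   [S ::= S S]
((())((())SS)S) ⇒ ((())((())()S)S)   [S ::= ( )]
((())((())()S)S) ⇒ ((())((())()())S)   [S ::= ( )]
((())((())()())S) ⇒ ((())((())()())())   [S ::= ( )]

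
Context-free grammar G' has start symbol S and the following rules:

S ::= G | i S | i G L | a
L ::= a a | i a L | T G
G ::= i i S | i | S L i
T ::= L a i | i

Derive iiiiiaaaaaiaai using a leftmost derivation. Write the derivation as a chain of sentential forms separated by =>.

S=>G=>SLi=>GLi=>SLiLi=>iGLLiLi=>iiiSLLiLi=>iiiGLLiLi=>iiiiiSLLiLi=>iiiiiaLLiLi=>iiiiiaaaLiLi=>iiiiiaaaaaiLi=>iiiiiaaaaaiaai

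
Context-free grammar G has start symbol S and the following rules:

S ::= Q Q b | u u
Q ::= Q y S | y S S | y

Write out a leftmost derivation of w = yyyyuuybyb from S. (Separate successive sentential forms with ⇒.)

S ⇒ QQb   [S ::= Q Q b]
QQb ⇒ QySQb   [Q ::= Q y S]
QySQb ⇒ yySQb   [Q ::= y]
yySQb ⇒ yyQQbQb   [S ::= Q Q b]
yyQQbQb ⇒ yyQySQbQb   [Q ::= Q y S]
yyQySQbQb ⇒ yyyySQbQb   [Q ::= y]
yyyySQbQb ⇒ yyyyuuQbQb   [S ::= u u]
yyyyuuQbQb ⇒ yyyyuuybQb   [Q ::= y]
yyyyuuybQb ⇒ yyyyuuybyb   [Q ::= y]

S ⇒ QQb ⇒ QySQb ⇒ yySQb ⇒ yyQQbQb ⇒ yyQySQbQb ⇒ yyyySQbQb ⇒ yyyyuuQbQb ⇒ yyyyuuybQb ⇒ yyyyuuybyb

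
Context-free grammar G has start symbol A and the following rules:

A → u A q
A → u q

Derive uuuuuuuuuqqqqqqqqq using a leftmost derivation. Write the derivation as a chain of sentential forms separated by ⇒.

A ⇒ uAq ⇒ uuAqq ⇒ uuuAqqq ⇒ uuuuAqqqq ⇒ uuuuuAqqqqq ⇒ uuuuuuAqqqqqq ⇒ uuuuuuuAqqqqqqq ⇒ uuuuuuuuAqqqqqqqq ⇒ uuuuuuuuuqqqqqqqqq

A ⇒ uAq   [A → u A q]
uAq ⇒ uuAqq   [A → u A q]
uuAqq ⇒ uuuAqqq   [A → u A q]
uuuAqqq ⇒ uuuuAqqqq   [A → u A q]
uuuuAqqqq ⇒ uuuuuAqqqqq   [A → u A q]
uuuuuAqqqqq ⇒ uuuuuuAqqqqqq   [A → u A q]
uuuuuuAqqqqqq ⇒ uuuuuuuAqqqqqqq   [A → u A q]
uuuuuuuAqqqqqqq ⇒ uuuuuuuuAqqqqqqqq   [A → u A q]
uuuuuuuuAqqqqqqqq ⇒ uuuuuuuuuqqqqqqqqq   [A → u q]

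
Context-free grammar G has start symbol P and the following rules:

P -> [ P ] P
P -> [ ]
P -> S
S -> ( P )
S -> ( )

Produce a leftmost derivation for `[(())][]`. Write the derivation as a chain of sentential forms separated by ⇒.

P ⇒ [P]P   [P -> [ P ] P]
[P]P ⇒ [S]P   [P -> S]
[S]P ⇒ [(P)]P   [S -> ( P )]
[(P)]P ⇒ [(S)]P   [P -> S]
[(S)]P ⇒ [(())]P   [S -> ( )]
[(())]P ⇒ [(())][]   [P -> [ ]]

P⇒[P]P⇒[S]P⇒[(P)]P⇒[(S)]P⇒[(())]P⇒[(())][]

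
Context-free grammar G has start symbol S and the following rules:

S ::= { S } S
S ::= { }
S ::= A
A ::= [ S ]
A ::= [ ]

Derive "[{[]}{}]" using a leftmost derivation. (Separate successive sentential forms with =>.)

S => A   [S ::= A]
A => [S]   [A ::= [ S ]]
[S] => [{S}S]   [S ::= { S } S]
[{S}S] => [{A}S]   [S ::= A]
[{A}S] => [{[]}S]   [A ::= [ ]]
[{[]}S] => [{[]}{}]   [S ::= { }]

S=>A=>[S]=>[{S}S]=>[{A}S]=>[{[]}S]=>[{[]}{}]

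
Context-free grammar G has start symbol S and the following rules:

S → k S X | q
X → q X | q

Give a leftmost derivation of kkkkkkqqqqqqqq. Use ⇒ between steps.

S⇒kSX⇒kkSXX⇒kkkSXXX⇒kkkkSXXXX⇒kkkkkSXXXXX⇒kkkkkkSXXXXXX⇒kkkkkkqXXXXXX⇒kkkkkkqqXXXXX⇒kkkkkkqqqXXXX⇒kkkkkkqqqqXXXX⇒kkkkkkqqqqqXXX⇒kkkkkkqqqqqqXX⇒kkkkkkqqqqqqqX⇒kkkkkkqqqqqqqq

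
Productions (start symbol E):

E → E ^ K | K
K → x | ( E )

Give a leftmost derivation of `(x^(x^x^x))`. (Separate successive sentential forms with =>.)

E => K => (E) => (E^K) => (K^K) => (x^K) => (x^(E)) => (x^(E^K)) => (x^(E^K^K)) => (x^(K^K^K)) => (x^(x^K^K)) => (x^(x^x^K)) => (x^(x^x^x))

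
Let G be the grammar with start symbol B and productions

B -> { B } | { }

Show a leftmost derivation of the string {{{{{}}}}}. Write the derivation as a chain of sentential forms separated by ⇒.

B ⇒ {B} ⇒ {{B}} ⇒ {{{B}}} ⇒ {{{{B}}}} ⇒ {{{{{}}}}}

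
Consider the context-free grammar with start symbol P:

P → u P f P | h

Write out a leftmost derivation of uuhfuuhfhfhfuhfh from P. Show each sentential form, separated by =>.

P => uPfP   [P → u P f P]
uPfP => uuPfPfP   [P → u P f P]
uuPfPfP => uuhfPfP   [P → h]
uuhfPfP => uuhfuPfPfP   [P → u P f P]
uuhfuPfPfP => uuhfuuPfPfPfP   [P → u P f P]
uuhfuuPfPfPfP => uuhfuuhfPfPfP   [P → h]
uuhfuuhfPfPfP => uuhfuuhfhfPfP   [P → h]
uuhfuuhfhfPfP => uuhfuuhfhfhfP   [P → h]
uuhfuuhfhfhfP => uuhfuuhfhfhfuPfP   [P → u P f P]
uuhfuuhfhfhfuPfP => uuhfuuhfhfhfuhfP   [P → h]
uuhfuuhfhfhfuhfP => uuhfuuhfhfhfuhfh   [P → h]

P => uPfP => uuPfPfP => uuhfPfP => uuhfuPfPfP => uuhfuuPfPfPfP => uuhfuuhfPfPfP => uuhfuuhfhfPfP => uuhfuuhfhfhfP => uuhfuuhfhfhfuPfP => uuhfuuhfhfhfuhfP => uuhfuuhfhfhfuhfh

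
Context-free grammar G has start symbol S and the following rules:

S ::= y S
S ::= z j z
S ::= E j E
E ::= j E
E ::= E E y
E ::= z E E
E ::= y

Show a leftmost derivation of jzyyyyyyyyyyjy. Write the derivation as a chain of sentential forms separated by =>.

S => EjE => EEyjE => jEEyjE => jzEEEyjE => jzyEEyjE => jzyEEyEyjE => jzyEEyEyEyjE => jzyEEyEyEyEyjE => jzyyEyEyEyEyjE => jzyyyyEyEyEyjE => jzyyyyyyEyEyjE => jzyyyyyyyyEyjE => jzyyyyyyyyyyjE => jzyyyyyyyyyyjy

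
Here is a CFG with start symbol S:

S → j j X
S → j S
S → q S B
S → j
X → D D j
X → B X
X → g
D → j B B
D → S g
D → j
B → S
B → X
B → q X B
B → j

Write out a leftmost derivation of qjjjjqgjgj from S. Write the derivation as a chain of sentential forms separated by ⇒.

S⇒qSB⇒qjSB⇒qjjSB⇒qjjjjXB⇒qjjjjBXB⇒qjjjjqXBXB⇒qjjjjqgBXB⇒qjjjjqgjXB⇒qjjjjqgjgB⇒qjjjjqgjgj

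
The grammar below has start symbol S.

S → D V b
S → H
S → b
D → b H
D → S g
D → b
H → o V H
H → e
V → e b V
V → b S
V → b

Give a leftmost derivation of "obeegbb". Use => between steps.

S => DVb => SgVb => HgVb => oVHgVb => obSHgVb => obHHgVb => obeHgVb => obeegVb => obeegbb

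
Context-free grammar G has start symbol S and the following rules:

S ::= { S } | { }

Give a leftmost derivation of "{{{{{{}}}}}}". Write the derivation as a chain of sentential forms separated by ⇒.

S ⇒ {S} ⇒ {{S}} ⇒ {{{S}}} ⇒ {{{{S}}}} ⇒ {{{{{S}}}}} ⇒ {{{{{{}}}}}}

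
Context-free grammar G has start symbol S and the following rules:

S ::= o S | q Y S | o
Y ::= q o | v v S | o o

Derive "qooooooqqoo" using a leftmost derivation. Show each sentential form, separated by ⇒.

S ⇒ qYS   [S ::= q Y S]
qYS ⇒ qooS   [Y ::= o o]
qooS ⇒ qoooS   [S ::= o S]
qoooS ⇒ qooooS   [S ::= o S]
qooooS ⇒ qoooooS   [S ::= o S]
qoooooS ⇒ qooooooS   [S ::= o S]
qooooooS ⇒ qooooooqYS   [S ::= q Y S]
qooooooqYS ⇒ qooooooqqoS   [Y ::= q o]
qooooooqqoS ⇒ qooooooqqoo   [S ::= o]

S⇒qYS⇒qooS⇒qoooS⇒qooooS⇒qoooooS⇒qooooooS⇒qooooooqYS⇒qooooooqqoS⇒qooooooqqoo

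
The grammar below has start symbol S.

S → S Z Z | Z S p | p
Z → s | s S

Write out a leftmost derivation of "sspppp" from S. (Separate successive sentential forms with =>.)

S => ZSp   [S → Z S p]
ZSp => sSSp   [Z → s S]
sSSp => sZSpSp   [S → Z S p]
sZSpSp => ssSpSp   [Z → s]
ssSpSp => ssppSp   [S → p]
ssppSp => sspppp   [S → p]

S => ZSp => sSSp => sZSpSp => ssSpSp => ssppSp => sspppp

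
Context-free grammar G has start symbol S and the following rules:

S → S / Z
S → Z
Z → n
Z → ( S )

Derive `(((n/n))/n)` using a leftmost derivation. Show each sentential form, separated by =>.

S => Z   [S → Z]
Z => (S)   [Z → ( S )]
(S) => (S/Z)   [S → S / Z]
(S/Z) => (Z/Z)   [S → Z]
(Z/Z) => ((S)/Z)   [Z → ( S )]
((S)/Z) => ((Z)/Z)   [S → Z]
((Z)/Z) => (((S))/Z)   [Z → ( S )]
(((S))/Z) => (((S/Z))/Z)   [S → S / Z]
(((S/Z))/Z) => (((Z/Z))/Z)   [S → Z]
(((Z/Z))/Z) => (((n/Z))/Z)   [Z → n]
(((n/Z))/Z) => (((n/n))/Z)   [Z → n]
(((n/n))/Z) => (((n/n))/n)   [Z → n]

S=>Z=>(S)=>(S/Z)=>(Z/Z)=>((S)/Z)=>((Z)/Z)=>(((S))/Z)=>(((S/Z))/Z)=>(((Z/Z))/Z)=>(((n/Z))/Z)=>(((n/n))/Z)=>(((n/n))/n)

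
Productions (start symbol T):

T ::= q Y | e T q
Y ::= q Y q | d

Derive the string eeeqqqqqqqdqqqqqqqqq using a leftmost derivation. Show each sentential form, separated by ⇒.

T ⇒ eTq   [T ::= e T q]
eTq ⇒ eeTqq   [T ::= e T q]
eeTqq ⇒ eeeTqqq   [T ::= e T q]
eeeTqqq ⇒ eeeqYqqq   [T ::= q Y]
eeeqYqqq ⇒ eeeqqYqqqq   [Y ::= q Y q]
eeeqqYqqqq ⇒ eeeqqqYqqqqq   [Y ::= q Y q]
eeeqqqYqqqqq ⇒ eeeqqqqYqqqqqq   [Y ::= q Y q]
eeeqqqqYqqqqqq ⇒ eeeqqqqqYqqqqqqq   [Y ::= q Y q]
eeeqqqqqYqqqqqqq ⇒ eeeqqqqqqYqqqqqqqq   [Y ::= q Y q]
eeeqqqqqqYqqqqqqqq ⇒ eeeqqqqqqqYqqqqqqqqq   [Y ::= q Y q]
eeeqqqqqqqYqqqqqqqqq ⇒ eeeqqqqqqqdqqqqqqqqq   [Y ::= d]

T ⇒ eTq ⇒ eeTqq ⇒ eeeTqqq ⇒ eeeqYqqq ⇒ eeeqqYqqqq ⇒ eeeqqqYqqqqq ⇒ eeeqqqqYqqqqqq ⇒ eeeqqqqqYqqqqqqq ⇒ eeeqqqqqqYqqqqqqqq ⇒ eeeqqqqqqqYqqqqqqqqq ⇒ eeeqqqqqqqdqqqqqqqqq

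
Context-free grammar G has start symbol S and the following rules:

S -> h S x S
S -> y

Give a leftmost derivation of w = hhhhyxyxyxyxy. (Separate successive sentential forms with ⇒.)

S⇒hSxS⇒hhSxSxS⇒hhhSxSxSxS⇒hhhhSxSxSxSxS⇒hhhhyxSxSxSxS⇒hhhhyxyxSxSxS⇒hhhhyxyxyxSxS⇒hhhhyxyxyxyxS⇒hhhhyxyxyxyxy

S ⇒ hSxS   [S -> h S x S]
hSxS ⇒ hhSxSxS   [S -> h S x S]
hhSxSxS ⇒ hhhSxSxSxS   [S -> h S x S]
hhhSxSxSxS ⇒ hhhhSxSxSxSxS   [S -> h S x S]
hhhhSxSxSxSxS ⇒ hhhhyxSxSxSxS   [S -> y]
hhhhyxSxSxSxS ⇒ hhhhyxyxSxSxS   [S -> y]
hhhhyxyxSxSxS ⇒ hhhhyxyxyxSxS   [S -> y]
hhhhyxyxyxSxS ⇒ hhhhyxyxyxyxS   [S -> y]
hhhhyxyxyxyxS ⇒ hhhhyxyxyxyxy   [S -> y]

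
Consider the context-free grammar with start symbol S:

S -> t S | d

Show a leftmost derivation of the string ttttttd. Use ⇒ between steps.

S ⇒ tS ⇒ ttS ⇒ tttS ⇒ ttttS ⇒ tttttS ⇒ ttttttS ⇒ ttttttd

S ⇒ tS   [S -> t S]
tS ⇒ ttS   [S -> t S]
ttS ⇒ tttS   [S -> t S]
tttS ⇒ ttttS   [S -> t S]
ttttS ⇒ tttttS   [S -> t S]
tttttS ⇒ ttttttS   [S -> t S]
ttttttS ⇒ ttttttd   [S -> d]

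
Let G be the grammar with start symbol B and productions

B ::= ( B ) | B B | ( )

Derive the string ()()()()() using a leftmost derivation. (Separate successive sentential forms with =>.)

B => BB => BBB => BBBB => BBBBB => ()BBBB => ()()BBB => ()()()BB => ()()()()B => ()()()()()

B => BB   [B ::= B B]
BB => BBB   [B ::= B B]
BBB => BBBB   [B ::= B B]
BBBB => BBBBB   [B ::= B B]
BBBBB => ()BBBB   [B ::= ( )]
()BBBB => ()()BBB   [B ::= ( )]
()()BBB => ()()()BB   [B ::= ( )]
()()()BB => ()()()()B   [B ::= ( )]
()()()()B => ()()()()()   [B ::= ( )]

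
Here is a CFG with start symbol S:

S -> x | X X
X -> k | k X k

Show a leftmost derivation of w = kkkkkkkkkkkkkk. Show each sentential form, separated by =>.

S => XX => kXkX => kkXkkX => kkkXkkkX => kkkkXkkkkX => kkkkkXkkkkkX => kkkkkkXkkkkkkX => kkkkkkkkkkkkkX => kkkkkkkkkkkkkk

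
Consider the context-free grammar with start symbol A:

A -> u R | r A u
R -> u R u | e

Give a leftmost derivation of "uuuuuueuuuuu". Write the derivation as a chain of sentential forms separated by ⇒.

A ⇒ uR ⇒ uuRu ⇒ uuuRuu ⇒ uuuuRuuu ⇒ uuuuuRuuuu ⇒ uuuuuuRuuuuu ⇒ uuuuuueuuuuu

A ⇒ uR   [A -> u R]
uR ⇒ uuRu   [R -> u R u]
uuRu ⇒ uuuRuu   [R -> u R u]
uuuRuu ⇒ uuuuRuuu   [R -> u R u]
uuuuRuuu ⇒ uuuuuRuuuu   [R -> u R u]
uuuuuRuuuu ⇒ uuuuuuRuuuuu   [R -> u R u]
uuuuuuRuuuuu ⇒ uuuuuueuuuuu   [R -> e]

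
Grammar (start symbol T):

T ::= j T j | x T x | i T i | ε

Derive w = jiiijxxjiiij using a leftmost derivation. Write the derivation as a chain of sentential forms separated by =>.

T => jTj => jiTij => jiiTiij => jiiiTiiij => jiiijTjiiij => jiiijxTxjiiij => jiiijxxjiiij

T => jTj   [T ::= j T j]
jTj => jiTij   [T ::= i T i]
jiTij => jiiTiij   [T ::= i T i]
jiiTiij => jiiiTiiij   [T ::= i T i]
jiiiTiiij => jiiijTjiiij   [T ::= j T j]
jiiijTjiiij => jiiijxTxjiiij   [T ::= x T x]
jiiijxTxjiiij => jiiijxxjiiij   [T ::= ε]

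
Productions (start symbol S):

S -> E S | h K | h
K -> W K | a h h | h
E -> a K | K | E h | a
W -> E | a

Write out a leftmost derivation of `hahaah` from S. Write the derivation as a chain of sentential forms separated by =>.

S=>hK=>hWK=>hEK=>haKK=>hahK=>hahWK=>hahaK=>hahaWK=>hahaaK=>hahaah

S => hK   [S -> h K]
hK => hWK   [K -> W K]
hWK => hEK   [W -> E]
hEK => haKK   [E -> a K]
haKK => hahK   [K -> h]
hahK => hahWK   [K -> W K]
hahWK => hahaK   [W -> a]
hahaK => hahaWK   [K -> W K]
hahaWK => hahaaK   [W -> a]
hahaaK => hahaah   [K -> h]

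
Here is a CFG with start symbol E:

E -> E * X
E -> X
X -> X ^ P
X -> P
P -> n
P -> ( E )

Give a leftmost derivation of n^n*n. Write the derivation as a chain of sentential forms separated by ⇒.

E ⇒ E*X   [E -> E * X]
E*X ⇒ X*X   [E -> X]
X*X ⇒ X^P*X   [X -> X ^ P]
X^P*X ⇒ P^P*X   [X -> P]
P^P*X ⇒ n^P*X   [P -> n]
n^P*X ⇒ n^n*X   [P -> n]
n^n*X ⇒ n^n*P   [X -> P]
n^n*P ⇒ n^n*n   [P -> n]

E⇒E*X⇒X*X⇒X^P*X⇒P^P*X⇒n^P*X⇒n^n*X⇒n^n*P⇒n^n*n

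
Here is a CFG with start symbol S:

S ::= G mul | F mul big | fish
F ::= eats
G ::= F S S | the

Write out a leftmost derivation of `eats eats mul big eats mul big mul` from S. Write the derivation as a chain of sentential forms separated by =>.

S => G mul   [S ::= G mul]
G mul => F S S mul   [G ::= F S S]
F S S mul => eats S S mul   [F ::= eats]
eats S S mul => eats F mul big S mul   [S ::= F mul big]
eats F mul big S mul => eats eats mul big S mul   [F ::= eats]
eats eats mul big S mul => eats eats mul big F mul big mul   [S ::= F mul big]
eats eats mul big F mul big mul => eats eats mul big eats mul big mul   [F ::= eats]

S => G mul => F S S mul => eats S S mul => eats F mul big S mul => eats eats mul big S mul => eats eats mul big F mul big mul => eats eats mul big eats mul big mul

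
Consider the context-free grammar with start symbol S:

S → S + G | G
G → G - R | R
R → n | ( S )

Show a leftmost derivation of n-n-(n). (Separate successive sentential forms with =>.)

S => G   [S → G]
G => G-R   [G → G - R]
G-R => G-R-R   [G → G - R]
G-R-R => R-R-R   [G → R]
R-R-R => n-R-R   [R → n]
n-R-R => n-n-R   [R → n]
n-n-R => n-n-(S)   [R → ( S )]
n-n-(S) => n-n-(G)   [S → G]
n-n-(G) => n-n-(R)   [G → R]
n-n-(R) => n-n-(n)   [R → n]

S => G => G-R => G-R-R => R-R-R => n-R-R => n-n-R => n-n-(S) => n-n-(G) => n-n-(R) => n-n-(n)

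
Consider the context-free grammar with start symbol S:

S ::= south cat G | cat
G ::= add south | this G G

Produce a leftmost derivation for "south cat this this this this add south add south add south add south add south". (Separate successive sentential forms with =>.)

S => south cat G => south cat this G G => south cat this this G G G => south cat this this this G G G G => south cat this this this this G G G G G => south cat this this this this add south G G G G => south cat this this this this add south add south G G G => south cat this this this this add south add south add south G G => south cat this this this this add south add south add south add south G => south cat this this this this add south add south add south add south add south

S => south cat G   [S ::= south cat G]
south cat G => south cat this G G   [G ::= this G G]
south cat this G G => south cat this this G G G   [G ::= this G G]
south cat this this G G G => south cat this this this G G G G   [G ::= this G G]
south cat this this this G G G G => south cat this this this this G G G G G   [G ::= this G G]
south cat this this this this G G G G G => south cat this this this this add south G G G G   [G ::= add south]
south cat this this this this add south G G G G => south cat this this this this add south add south G G G   [G ::= add south]
south cat this this this this add south add south G G G => south cat this this this this add south add south add south G G   [G ::= add south]
south cat this this this this add south add south add south G G => south cat this this this this add south add south add south add south G   [G ::= add south]
south cat this this this this add south add south add south add south G => south cat this this this this add south add south add south add south add south   [G ::= add south]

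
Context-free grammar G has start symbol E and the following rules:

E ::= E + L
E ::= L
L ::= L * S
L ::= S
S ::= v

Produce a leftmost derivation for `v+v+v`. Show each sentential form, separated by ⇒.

E ⇒ E+L ⇒ E+L+L ⇒ L+L+L ⇒ S+L+L ⇒ v+L+L ⇒ v+S+L ⇒ v+v+L ⇒ v+v+S ⇒ v+v+v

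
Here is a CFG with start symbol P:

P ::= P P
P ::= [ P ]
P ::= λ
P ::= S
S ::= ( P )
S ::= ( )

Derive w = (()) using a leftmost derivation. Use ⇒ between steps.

P⇒PP⇒SP⇒(P)P⇒(S)P⇒(())P⇒(())

P ⇒ PP   [P ::= P P]
PP ⇒ SP   [P ::= S]
SP ⇒ (P)P   [S ::= ( P )]
(P)P ⇒ (S)P   [P ::= S]
(S)P ⇒ (())P   [S ::= ( )]
(())P ⇒ (())   [P ::= λ]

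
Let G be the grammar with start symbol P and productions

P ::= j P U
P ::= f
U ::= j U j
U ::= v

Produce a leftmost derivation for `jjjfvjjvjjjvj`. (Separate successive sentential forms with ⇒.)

P ⇒ jPU ⇒ jjPUU ⇒ jjjPUUU ⇒ jjjfUUU ⇒ jjjfvUU ⇒ jjjfvjUjU ⇒ jjjfvjjUjjU ⇒ jjjfvjjvjjU ⇒ jjjfvjjvjjjUj ⇒ jjjfvjjvjjjvj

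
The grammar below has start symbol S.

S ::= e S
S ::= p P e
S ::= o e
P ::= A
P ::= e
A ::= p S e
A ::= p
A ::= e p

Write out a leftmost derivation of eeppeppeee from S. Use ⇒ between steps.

S ⇒ eS ⇒ eeS ⇒ eepPe ⇒ eepAe ⇒ eeppSee ⇒ eeppeSee ⇒ eeppepPeee ⇒ eeppepAeee ⇒ eeppeppeee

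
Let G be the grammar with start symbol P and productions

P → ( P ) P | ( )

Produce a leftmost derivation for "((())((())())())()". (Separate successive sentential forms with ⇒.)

P ⇒ (P)P   [P → ( P ) P]
(P)P ⇒ ((P)P)P   [P → ( P ) P]
((P)P)P ⇒ ((())P)P   [P → ( )]
((())P)P ⇒ ((())(P)P)P   [P → ( P ) P]
((())(P)P)P ⇒ ((())((P)P)P)P   [P → ( P ) P]
((())((P)P)P)P ⇒ ((())((())P)P)P   [P → ( )]
((())((())P)P)P ⇒ ((())((())())P)P   [P → ( )]
((())((())())P)P ⇒ ((())((())())())P   [P → ( )]
((())((())())())P ⇒ ((())((())())())()   [P → ( )]

P ⇒ (P)P ⇒ ((P)P)P ⇒ ((())P)P ⇒ ((())(P)P)P ⇒ ((())((P)P)P)P ⇒ ((())((())P)P)P ⇒ ((())((())())P)P ⇒ ((())((())())())P ⇒ ((())((())())())()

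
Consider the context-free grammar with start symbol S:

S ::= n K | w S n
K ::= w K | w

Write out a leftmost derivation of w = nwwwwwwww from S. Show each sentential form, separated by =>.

S=>nK=>nwK=>nwwK=>nwwwK=>nwwwwK=>nwwwwwK=>nwwwwwwK=>nwwwwwwwK=>nwwwwwwww

S => nK   [S ::= n K]
nK => nwK   [K ::= w K]
nwK => nwwK   [K ::= w K]
nwwK => nwwwK   [K ::= w K]
nwwwK => nwwwwK   [K ::= w K]
nwwwwK => nwwwwwK   [K ::= w K]
nwwwwwK => nwwwwwwK   [K ::= w K]
nwwwwwwK => nwwwwwwwK   [K ::= w K]
nwwwwwwwK => nwwwwwwww   [K ::= w]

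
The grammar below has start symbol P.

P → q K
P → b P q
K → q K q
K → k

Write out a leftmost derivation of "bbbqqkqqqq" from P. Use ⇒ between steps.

P ⇒ bPq   [P → b P q]
bPq ⇒ bbPqq   [P → b P q]
bbPqq ⇒ bbbPqqq   [P → b P q]
bbbPqqq ⇒ bbbqKqqq   [P → q K]
bbbqKqqq ⇒ bbbqqKqqqq   [K → q K q]
bbbqqKqqqq ⇒ bbbqqkqqqq   [K → k]

P⇒bPq⇒bbPqq⇒bbbPqqq⇒bbbqKqqq⇒bbbqqKqqqq⇒bbbqqkqqqq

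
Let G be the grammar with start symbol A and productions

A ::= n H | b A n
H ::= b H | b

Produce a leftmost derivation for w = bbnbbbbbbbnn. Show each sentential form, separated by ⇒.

A ⇒ bAn ⇒ bbAnn ⇒ bbnHnn ⇒ bbnbHnn ⇒ bbnbbHnn ⇒ bbnbbbHnn ⇒ bbnbbbbHnn ⇒ bbnbbbbbHnn ⇒ bbnbbbbbbHnn ⇒ bbnbbbbbbbnn

A ⇒ bAn   [A ::= b A n]
bAn ⇒ bbAnn   [A ::= b A n]
bbAnn ⇒ bbnHnn   [A ::= n H]
bbnHnn ⇒ bbnbHnn   [H ::= b H]
bbnbHnn ⇒ bbnbbHnn   [H ::= b H]
bbnbbHnn ⇒ bbnbbbHnn   [H ::= b H]
bbnbbbHnn ⇒ bbnbbbbHnn   [H ::= b H]
bbnbbbbHnn ⇒ bbnbbbbbHnn   [H ::= b H]
bbnbbbbbHnn ⇒ bbnbbbbbbHnn   [H ::= b H]
bbnbbbbbbHnn ⇒ bbnbbbbbbbnn   [H ::= b]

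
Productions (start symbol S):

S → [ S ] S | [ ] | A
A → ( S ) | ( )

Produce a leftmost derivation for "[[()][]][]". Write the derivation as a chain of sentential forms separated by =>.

S => [S]S   [S → [ S ] S]
[S]S => [[S]S]S   [S → [ S ] S]
[[S]S]S => [[A]S]S   [S → A]
[[A]S]S => [[()]S]S   [A → ( )]
[[()]S]S => [[()][]]S   [S → [ ]]
[[()][]]S => [[()][]][]   [S → [ ]]

S => [S]S => [[S]S]S => [[A]S]S => [[()]S]S => [[()][]]S => [[()][]][]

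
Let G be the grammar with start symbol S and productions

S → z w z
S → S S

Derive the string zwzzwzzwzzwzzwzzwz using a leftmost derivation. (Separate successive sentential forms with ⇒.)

S ⇒ SS ⇒ zwzS ⇒ zwzSS ⇒ zwzSSS ⇒ zwzzwzSS ⇒ zwzzwzzwzS ⇒ zwzzwzzwzSS ⇒ zwzzwzzwzzwzS ⇒ zwzzwzzwzzwzSS ⇒ zwzzwzzwzzwzzwzS ⇒ zwzzwzzwzzwzzwzzwz

S ⇒ SS   [S → S S]
SS ⇒ zwzS   [S → z w z]
zwzS ⇒ zwzSS   [S → S S]
zwzSS ⇒ zwzSSS   [S → S S]
zwzSSS ⇒ zwzzwzSS   [S → z w z]
zwzzwzSS ⇒ zwzzwzzwzS   [S → z w z]
zwzzwzzwzS ⇒ zwzzwzzwzSS   [S → S S]
zwzzwzzwzSS ⇒ zwzzwzzwzzwzS   [S → z w z]
zwzzwzzwzzwzS ⇒ zwzzwzzwzzwzSS   [S → S S]
zwzzwzzwzzwzSS ⇒ zwzzwzzwzzwzzwzS   [S → z w z]
zwzzwzzwzzwzzwzS ⇒ zwzzwzzwzzwzzwzzwz   [S → z w z]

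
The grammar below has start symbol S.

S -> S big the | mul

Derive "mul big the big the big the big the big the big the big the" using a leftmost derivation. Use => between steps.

S => S big the => S big the big the => S big the big the big the => S big the big the big the big the => S big the big the big the big the big the => S big the big the big the big the big the big the => S big the big the big the big the big the big the big the => mul big the big the big the big the big the big the big the

S => S big the   [S -> S big the]
S big the => S big the big the   [S -> S big the]
S big the big the => S big the big the big the   [S -> S big the]
S big the big the big the => S big the big the big the big the   [S -> S big the]
S big the big the big the big the => S big the big the big the big the big the   [S -> S big the]
S big the big the big the big the big the => S big the big the big the big the big the big the   [S -> S big the]
S big the big the big the big the big the big the => S big the big the big the big the big the big the big the   [S -> S big the]
S big the big the big the big the big the big the big the => mul big the big the big the big the big the big the big the   [S -> mul]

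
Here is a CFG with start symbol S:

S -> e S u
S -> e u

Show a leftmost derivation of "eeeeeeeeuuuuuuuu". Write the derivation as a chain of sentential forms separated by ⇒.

S ⇒ eSu   [S -> e S u]
eSu ⇒ eeSuu   [S -> e S u]
eeSuu ⇒ eeeSuuu   [S -> e S u]
eeeSuuu ⇒ eeeeSuuuu   [S -> e S u]
eeeeSuuuu ⇒ eeeeeSuuuuu   [S -> e S u]
eeeeeSuuuuu ⇒ eeeeeeSuuuuuu   [S -> e S u]
eeeeeeSuuuuuu ⇒ eeeeeeeSuuuuuuu   [S -> e S u]
eeeeeeeSuuuuuuu ⇒ eeeeeeeeuuuuuuuu   [S -> e u]

S ⇒ eSu ⇒ eeSuu ⇒ eeeSuuu ⇒ eeeeSuuuu ⇒ eeeeeSuuuuu ⇒ eeeeeeSuuuuuu ⇒ eeeeeeeSuuuuuuu ⇒ eeeeeeeeuuuuuuuu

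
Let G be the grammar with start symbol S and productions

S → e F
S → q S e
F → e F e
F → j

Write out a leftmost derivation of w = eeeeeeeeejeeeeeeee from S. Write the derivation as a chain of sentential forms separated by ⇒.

S⇒eF⇒eeFe⇒eeeFee⇒eeeeFeee⇒eeeeeFeeee⇒eeeeeeFeeeee⇒eeeeeeeFeeeeee⇒eeeeeeeeFeeeeeee⇒eeeeeeeeeFeeeeeeee⇒eeeeeeeeejeeeeeeee

S ⇒ eF   [S → e F]
eF ⇒ eeFe   [F → e F e]
eeFe ⇒ eeeFee   [F → e F e]
eeeFee ⇒ eeeeFeee   [F → e F e]
eeeeFeee ⇒ eeeeeFeeee   [F → e F e]
eeeeeFeeee ⇒ eeeeeeFeeeee   [F → e F e]
eeeeeeFeeeee ⇒ eeeeeeeFeeeeee   [F → e F e]
eeeeeeeFeeeeee ⇒ eeeeeeeeFeeeeeee   [F → e F e]
eeeeeeeeFeeeeeee ⇒ eeeeeeeeeFeeeeeeee   [F → e F e]
eeeeeeeeeFeeeeeeee ⇒ eeeeeeeeejeeeeeeee   [F → j]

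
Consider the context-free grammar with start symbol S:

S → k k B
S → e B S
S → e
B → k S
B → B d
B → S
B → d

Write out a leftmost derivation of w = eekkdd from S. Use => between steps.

S => eBS   [S → e B S]
eBS => eSS   [B → S]
eSS => eeS   [S → e]
eeS => eekkB   [S → k k B]
eekkB => eekkBd   [B → B d]
eekkBd => eekkdd   [B → d]

S => eBS => eSS => eeS => eekkB => eekkBd => eekkdd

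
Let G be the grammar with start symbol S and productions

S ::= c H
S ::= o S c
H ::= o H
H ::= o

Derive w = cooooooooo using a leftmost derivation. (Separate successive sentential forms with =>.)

S=>cH=>coH=>cooH=>coooH=>cooooH=>coooooH=>cooooooH=>coooooooH=>cooooooooH=>cooooooooo

S => cH   [S ::= c H]
cH => coH   [H ::= o H]
coH => cooH   [H ::= o H]
cooH => coooH   [H ::= o H]
coooH => cooooH   [H ::= o H]
cooooH => coooooH   [H ::= o H]
coooooH => cooooooH   [H ::= o H]
cooooooH => coooooooH   [H ::= o H]
coooooooH => cooooooooH   [H ::= o H]
cooooooooH => cooooooooo   [H ::= o]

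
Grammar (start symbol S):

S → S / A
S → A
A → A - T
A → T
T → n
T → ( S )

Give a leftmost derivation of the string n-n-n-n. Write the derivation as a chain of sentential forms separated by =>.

S => A => A-T => A-T-T => A-T-T-T => T-T-T-T => n-T-T-T => n-n-T-T => n-n-n-T => n-n-n-n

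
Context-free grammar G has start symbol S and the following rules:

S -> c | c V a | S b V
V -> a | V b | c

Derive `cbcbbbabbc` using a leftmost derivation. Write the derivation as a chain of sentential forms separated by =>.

S => SbV   [S -> S b V]
SbV => SbVbV   [S -> S b V]
SbVbV => SbVbVbV   [S -> S b V]
SbVbVbV => cbVbVbV   [S -> c]
cbVbVbV => cbVbbVbV   [V -> V b]
cbVbbVbV => cbVbbbVbV   [V -> V b]
cbVbbbVbV => cbcbbbVbV   [V -> c]
cbcbbbVbV => cbcbbbVbbV   [V -> V b]
cbcbbbVbbV => cbcbbbabbV   [V -> a]
cbcbbbabbV => cbcbbbabbc   [V -> c]

S => SbV => SbVbV => SbVbVbV => cbVbVbV => cbVbbVbV => cbVbbbVbV => cbcbbbVbV => cbcbbbVbbV => cbcbbbabbV => cbcbbbabbc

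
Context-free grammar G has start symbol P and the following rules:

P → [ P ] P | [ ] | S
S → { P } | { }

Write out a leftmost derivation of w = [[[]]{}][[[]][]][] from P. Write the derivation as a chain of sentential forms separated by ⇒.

P⇒[P]P⇒[[P]P]P⇒[[[]]P]P⇒[[[]]S]P⇒[[[]]{}]P⇒[[[]]{}][P]P⇒[[[]]{}][[P]P]P⇒[[[]]{}][[[]]P]P⇒[[[]]{}][[[]][]]P⇒[[[]]{}][[[]][]][]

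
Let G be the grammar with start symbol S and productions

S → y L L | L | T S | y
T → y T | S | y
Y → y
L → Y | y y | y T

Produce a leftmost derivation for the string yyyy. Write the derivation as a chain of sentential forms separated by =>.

S => TS   [S → T S]
TS => yTS   [T → y T]
yTS => ySS   [T → S]
ySS => yLS   [S → L]
yLS => yYS   [L → Y]
yYS => yyS   [Y → y]
yyS => yyL   [S → L]
yyL => yyyy   [L → y y]

S => TS => yTS => ySS => yLS => yYS => yyS => yyL => yyyy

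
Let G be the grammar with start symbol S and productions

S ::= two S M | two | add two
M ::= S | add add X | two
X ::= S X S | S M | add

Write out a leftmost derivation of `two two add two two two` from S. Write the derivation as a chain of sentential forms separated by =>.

S => two S M   [S ::= two S M]
two S M => two two S M M   [S ::= two S M]
two two S M M => two two add two M M   [S ::= add two]
two two add two M M => two two add two two M   [M ::= two]
two two add two two M => two two add two two two   [M ::= two]

S => two S M => two two S M M => two two add two M M => two two add two two M => two two add two two two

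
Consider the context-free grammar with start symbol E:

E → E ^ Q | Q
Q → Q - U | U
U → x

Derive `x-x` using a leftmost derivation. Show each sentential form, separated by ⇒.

E ⇒ Q ⇒ Q-U ⇒ U-U ⇒ x-U ⇒ x-x

E ⇒ Q   [E → Q]
Q ⇒ Q-U   [Q → Q - U]
Q-U ⇒ U-U   [Q → U]
U-U ⇒ x-U   [U → x]
x-U ⇒ x-x   [U → x]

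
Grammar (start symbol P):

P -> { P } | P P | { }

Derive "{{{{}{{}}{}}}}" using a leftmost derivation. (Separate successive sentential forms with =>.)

P => {P}   [P -> { P }]
{P} => {{P}}   [P -> { P }]
{{P}} => {{{P}}}   [P -> { P }]
{{{P}}} => {{{PP}}}   [P -> P P]
{{{PP}}} => {{{PPP}}}   [P -> P P]
{{{PPP}}} => {{{{}PP}}}   [P -> { }]
{{{{}PP}}} => {{{{}{P}P}}}   [P -> { P }]
{{{{}{P}P}}} => {{{{}{{}}P}}}   [P -> { }]
{{{{}{{}}P}}} => {{{{}{{}}{}}}}   [P -> { }]

P => {P} => {{P}} => {{{P}}} => {{{PP}}} => {{{PPP}}} => {{{{}PP}}} => {{{{}{P}P}}} => {{{{}{{}}P}}} => {{{{}{{}}{}}}}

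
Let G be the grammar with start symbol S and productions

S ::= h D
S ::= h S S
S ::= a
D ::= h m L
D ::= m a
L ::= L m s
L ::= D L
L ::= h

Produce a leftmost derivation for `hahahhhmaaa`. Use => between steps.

S => hSS => haS => hahSS => hahaS => hahahSS => hahahhSSS => hahahhhDSS => hahahhhmaSS => hahahhhmaaS => hahahhhmaaa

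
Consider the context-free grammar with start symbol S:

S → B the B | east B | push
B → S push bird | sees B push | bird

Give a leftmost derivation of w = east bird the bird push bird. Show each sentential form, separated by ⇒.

S ⇒ east B   [S → east B]
east B ⇒ east S push bird   [B → S push bird]
east S push bird ⇒ east B the B push bird   [S → B the B]
east B the B push bird ⇒ east bird the B push bird   [B → bird]
east bird the B push bird ⇒ east bird the bird push bird   [B → bird]

S ⇒ east B ⇒ east S push bird ⇒ east B the B push bird ⇒ east bird the B push bird ⇒ east bird the bird push bird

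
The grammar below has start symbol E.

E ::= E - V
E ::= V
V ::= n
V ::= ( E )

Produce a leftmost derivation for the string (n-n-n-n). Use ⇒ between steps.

E ⇒ V   [E ::= V]
V ⇒ (E)   [V ::= ( E )]
(E) ⇒ (E-V)   [E ::= E - V]
(E-V) ⇒ (E-V-V)   [E ::= E - V]
(E-V-V) ⇒ (E-V-V-V)   [E ::= E - V]
(E-V-V-V) ⇒ (V-V-V-V)   [E ::= V]
(V-V-V-V) ⇒ (n-V-V-V)   [V ::= n]
(n-V-V-V) ⇒ (n-n-V-V)   [V ::= n]
(n-n-V-V) ⇒ (n-n-n-V)   [V ::= n]
(n-n-n-V) ⇒ (n-n-n-n)   [V ::= n]

E ⇒ V ⇒ (E) ⇒ (E-V) ⇒ (E-V-V) ⇒ (E-V-V-V) ⇒ (V-V-V-V) ⇒ (n-V-V-V) ⇒ (n-n-V-V) ⇒ (n-n-n-V) ⇒ (n-n-n-n)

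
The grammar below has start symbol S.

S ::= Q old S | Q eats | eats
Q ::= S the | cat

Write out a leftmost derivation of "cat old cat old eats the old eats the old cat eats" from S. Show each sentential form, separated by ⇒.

S ⇒ Q old S   [S ::= Q old S]
Q old S ⇒ S the old S   [Q ::= S the]
S the old S ⇒ Q old S the old S   [S ::= Q old S]
Q old S the old S ⇒ cat old S the old S   [Q ::= cat]
cat old S the old S ⇒ cat old Q old S the old S   [S ::= Q old S]
cat old Q old S the old S ⇒ cat old cat old S the old S   [Q ::= cat]
cat old cat old S the old S ⇒ cat old cat old Q old S the old S   [S ::= Q old S]
cat old cat old Q old S the old S ⇒ cat old cat old S the old S the old S   [Q ::= S the]
cat old cat old S the old S the old S ⇒ cat old cat old eats the old S the old S   [S ::= eats]
cat old cat old eats the old S the old S ⇒ cat old cat old eats the old eats the old S   [S ::= eats]
cat old cat old eats the old eats the old S ⇒ cat old cat old eats the old eats the old Q eats   [S ::= Q eats]
cat old cat old eats the old eats the old Q eats ⇒ cat old cat old eats the old eats the old cat eats   [Q ::= cat]

S ⇒ Q old S ⇒ S the old S ⇒ Q old S the old S ⇒ cat old S the old S ⇒ cat old Q old S the old S ⇒ cat old cat old S the old S ⇒ cat old cat old Q old S the old S ⇒ cat old cat old S the old S the old S ⇒ cat old cat old eats the old S the old S ⇒ cat old cat old eats the old eats the old S ⇒ cat old cat old eats the old eats the old Q eats ⇒ cat old cat old eats the old eats the old cat eats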